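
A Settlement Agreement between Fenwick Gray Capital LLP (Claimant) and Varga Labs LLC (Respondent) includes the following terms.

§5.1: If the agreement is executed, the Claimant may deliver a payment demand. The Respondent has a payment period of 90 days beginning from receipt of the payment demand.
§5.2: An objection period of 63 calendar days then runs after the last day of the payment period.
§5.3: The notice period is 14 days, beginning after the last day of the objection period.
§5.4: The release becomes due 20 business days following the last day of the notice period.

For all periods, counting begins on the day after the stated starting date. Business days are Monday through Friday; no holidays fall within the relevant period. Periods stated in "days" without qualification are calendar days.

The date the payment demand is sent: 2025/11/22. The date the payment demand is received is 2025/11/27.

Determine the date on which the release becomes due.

2026/06/10

The last day of the payment period: 90 calendar days after 2025/11/27 is 2026/02/25.
The last day of the objection period: 63 calendar days after 2026/02/25 is 2026/04/29.
Adding 14 calendar days to 2026/04/29 gives 2026/05/13, which is the last day of the notice period.
The date on which the release becomes due: counting 20 business days from Wednesday, 2026/05/13 (May 14, May 15, May 18, May 19, …, Jun 8, Jun 9, Jun 10, skipping weekends) reaches Wednesday, 2026/06/10.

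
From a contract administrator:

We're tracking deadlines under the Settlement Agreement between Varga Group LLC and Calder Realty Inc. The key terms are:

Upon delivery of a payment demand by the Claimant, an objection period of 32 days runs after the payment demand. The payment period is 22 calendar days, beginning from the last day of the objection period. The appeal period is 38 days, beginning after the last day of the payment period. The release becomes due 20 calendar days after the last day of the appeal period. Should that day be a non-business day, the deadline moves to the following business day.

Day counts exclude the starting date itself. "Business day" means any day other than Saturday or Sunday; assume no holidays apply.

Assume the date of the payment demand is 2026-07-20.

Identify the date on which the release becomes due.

Adding 32 calendar days to 2026-07-20 gives 2026-08-21, which is the last day of the objection period.
The last day of the payment period: 22 calendar days after 2026-08-21 is 2026-09-12.
The last day of the appeal period: 2026-09-12 + 38 days = 2026-10-20.
Adding 20 calendar days to 2026-10-20 gives 2026-11-09, which is the date on which the release becomes due. 2026-11-09 is a Monday, so no roll-forward applies.

2026-11-09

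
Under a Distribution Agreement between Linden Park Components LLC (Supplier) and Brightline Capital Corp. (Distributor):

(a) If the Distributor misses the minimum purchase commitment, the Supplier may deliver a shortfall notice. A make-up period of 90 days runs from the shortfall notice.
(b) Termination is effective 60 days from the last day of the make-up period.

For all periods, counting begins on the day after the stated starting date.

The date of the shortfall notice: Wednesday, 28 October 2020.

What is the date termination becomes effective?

The last day of the make-up period: 90 calendar days after 28 October 2020 is 26 January 2021.
The date termination becomes effective: 60 calendar days after 26 January 2021 is 27 March 2021.

27 March 2021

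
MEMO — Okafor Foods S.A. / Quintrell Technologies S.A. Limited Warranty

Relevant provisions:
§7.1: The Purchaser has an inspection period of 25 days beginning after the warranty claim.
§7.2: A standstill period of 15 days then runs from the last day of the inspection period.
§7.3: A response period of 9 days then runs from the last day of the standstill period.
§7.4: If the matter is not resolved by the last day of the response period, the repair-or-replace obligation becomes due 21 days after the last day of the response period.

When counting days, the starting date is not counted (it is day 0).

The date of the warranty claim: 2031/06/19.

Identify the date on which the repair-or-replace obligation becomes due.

The last day of the inspection period: 2031/06/19 + 25 days = 2031/07/14.
Adding 15 calendar days to 2031/07/14 gives 2031/07/29, which is the last day of the standstill period.
The last day of the response period: 9 calendar days after 2031/07/29 is 2031/08/07.
The date on which the repair-or-replace obligation becomes due: 2031/08/07 + 21 days = 2031/08/28.

2031/08/28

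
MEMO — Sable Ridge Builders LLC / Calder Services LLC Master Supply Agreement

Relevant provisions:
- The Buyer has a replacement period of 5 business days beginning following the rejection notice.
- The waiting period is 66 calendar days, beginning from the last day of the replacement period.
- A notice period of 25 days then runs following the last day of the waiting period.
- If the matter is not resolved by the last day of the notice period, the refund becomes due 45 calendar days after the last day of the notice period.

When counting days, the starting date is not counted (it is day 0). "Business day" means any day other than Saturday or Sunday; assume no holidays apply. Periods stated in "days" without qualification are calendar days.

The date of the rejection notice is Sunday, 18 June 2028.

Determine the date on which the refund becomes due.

The last day of the replacement period: counting 5 business days from Sunday, 18 June 2028 (Jun 19, Jun 20, Jun 21, Jun 22, Jun 23, skipping weekends) reaches Friday, 23 June 2028.
Adding 66 calendar days to 23 June 2028 gives 28 August 2028, which is the last day of the waiting period.
Adding 25 calendar days to 28 August 2028 gives 22 September 2028, which is the last day of the notice period.
The date on which the refund becomes due: 22 September 2028 + 45 days = 6 November 2028.

6 November 2028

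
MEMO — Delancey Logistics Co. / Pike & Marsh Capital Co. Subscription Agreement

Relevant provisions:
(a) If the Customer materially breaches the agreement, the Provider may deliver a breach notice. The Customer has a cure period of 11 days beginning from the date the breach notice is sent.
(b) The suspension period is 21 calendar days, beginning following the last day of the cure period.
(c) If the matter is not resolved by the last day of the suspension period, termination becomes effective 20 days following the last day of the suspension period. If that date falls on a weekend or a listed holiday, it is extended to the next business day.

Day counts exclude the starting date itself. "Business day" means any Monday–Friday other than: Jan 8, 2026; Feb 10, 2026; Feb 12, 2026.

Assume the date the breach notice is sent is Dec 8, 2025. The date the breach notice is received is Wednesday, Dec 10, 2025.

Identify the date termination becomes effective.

The last day of the cure period: Dec 8, 2025 + 11 days = Dec 19, 2025.
The last day of the suspension period: 21 calendar days after Dec 19, 2025 is Jan 9, 2026.
Adding 20 calendar days to Jan 9, 2026 gives Jan 29, 2026, which is the date termination becomes effective. Jan 29, 2026 is a Thursday and is not a listed holiday, so no roll-forward applies.

Jan 29, 2026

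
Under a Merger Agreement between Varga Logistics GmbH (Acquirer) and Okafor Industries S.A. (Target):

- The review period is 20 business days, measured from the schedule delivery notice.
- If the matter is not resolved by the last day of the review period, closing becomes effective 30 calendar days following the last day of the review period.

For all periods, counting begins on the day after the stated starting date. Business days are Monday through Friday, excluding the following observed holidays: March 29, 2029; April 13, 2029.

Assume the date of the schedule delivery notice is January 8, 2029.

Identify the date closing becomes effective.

March 7, 2029

From Monday, January 8, 2029, 20 business days (Jan 9, Jan 10, Jan 11, Jan 12, …, Feb 1, Feb 2, Feb 5, skipping weekends) brings us to Monday, February 5, 2029, which is the last day of the review period.
The date closing becomes effective: 30 calendar days after February 5, 2029 is March 7, 2029.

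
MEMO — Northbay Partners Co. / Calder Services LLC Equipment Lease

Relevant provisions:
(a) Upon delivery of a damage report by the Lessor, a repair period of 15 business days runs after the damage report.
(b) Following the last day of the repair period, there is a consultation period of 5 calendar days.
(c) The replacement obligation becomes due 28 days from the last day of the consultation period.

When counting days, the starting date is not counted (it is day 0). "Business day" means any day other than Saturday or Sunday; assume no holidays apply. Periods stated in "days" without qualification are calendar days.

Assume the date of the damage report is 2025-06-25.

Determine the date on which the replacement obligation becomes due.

The last day of the repair period: 15 business days after Wednesday, 2025-06-25, skipping weekends — Jun 26, Jun 27, Jun 30, Jul 1, …, Jul 14, Jul 15, Jul 16 — lands on Wednesday, 2025-07-16.
The last day of the consultation period: 5 calendar days after 2025-07-16 is 2025-07-21.
The date on which the replacement obligation becomes due: 28 calendar days after 2025-07-21 is 2025-08-18.

2025-08-18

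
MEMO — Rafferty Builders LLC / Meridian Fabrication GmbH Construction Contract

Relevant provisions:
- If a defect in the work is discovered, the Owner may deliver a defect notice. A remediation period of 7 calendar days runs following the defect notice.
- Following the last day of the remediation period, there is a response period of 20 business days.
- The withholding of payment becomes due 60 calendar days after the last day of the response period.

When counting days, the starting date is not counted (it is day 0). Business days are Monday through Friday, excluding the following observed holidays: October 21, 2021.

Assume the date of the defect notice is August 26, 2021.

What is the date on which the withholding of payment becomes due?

The last day of the remediation period: August 26, 2021 + 7 days = September 2, 2021.
The last day of the response period: counting 20 business days from Thursday, September 2, 2021 (Sep 3, Sep 6, Sep 7, Sep 8, …, Sep 28, Sep 29, Sep 30, skipping weekends) reaches Thursday, September 30, 2021.
The date on which the withholding of payment becomes due: 60 calendar days after September 30, 2021 is November 29, 2021.

November 29, 2021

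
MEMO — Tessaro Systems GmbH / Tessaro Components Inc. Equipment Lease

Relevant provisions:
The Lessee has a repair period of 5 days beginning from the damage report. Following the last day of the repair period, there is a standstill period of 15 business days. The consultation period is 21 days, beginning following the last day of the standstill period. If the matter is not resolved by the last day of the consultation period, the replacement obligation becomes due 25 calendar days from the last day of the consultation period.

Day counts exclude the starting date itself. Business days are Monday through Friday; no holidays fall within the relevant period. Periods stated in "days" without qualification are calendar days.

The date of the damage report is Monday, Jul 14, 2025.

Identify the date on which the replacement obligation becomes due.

Sep 23, 2025

The last day of the repair period: 5 calendar days after Jul 14, 2025 is Jul 19, 2025.
From Saturday, Jul 19, 2025, 15 business days (Jul 21, Jul 22, Jul 23, Jul 24, …, Aug 6, Aug 7, Aug 8, skipping weekends) brings us to Friday, Aug 8, 2025, which is the last day of the standstill period.
The last day of the consultation period: 21 calendar days after Aug 8, 2025 is Aug 29, 2025.
Adding 25 calendar days to Aug 29, 2025 gives Sep 23, 2025, which is the date on which the replacement obligation becomes due.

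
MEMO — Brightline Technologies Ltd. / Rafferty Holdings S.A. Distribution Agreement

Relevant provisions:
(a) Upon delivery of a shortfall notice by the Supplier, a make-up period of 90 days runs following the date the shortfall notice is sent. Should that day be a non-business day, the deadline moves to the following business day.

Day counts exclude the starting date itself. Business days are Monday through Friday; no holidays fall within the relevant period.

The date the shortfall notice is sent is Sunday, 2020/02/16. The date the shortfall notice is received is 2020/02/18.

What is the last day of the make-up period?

Adding 90 calendar days to 2020/02/16 gives 2020/05/16, which is the last day of the make-up period. That falls on a Saturday, so it rolls to the next business day, Monday, 2020/05/18.

2020/05/18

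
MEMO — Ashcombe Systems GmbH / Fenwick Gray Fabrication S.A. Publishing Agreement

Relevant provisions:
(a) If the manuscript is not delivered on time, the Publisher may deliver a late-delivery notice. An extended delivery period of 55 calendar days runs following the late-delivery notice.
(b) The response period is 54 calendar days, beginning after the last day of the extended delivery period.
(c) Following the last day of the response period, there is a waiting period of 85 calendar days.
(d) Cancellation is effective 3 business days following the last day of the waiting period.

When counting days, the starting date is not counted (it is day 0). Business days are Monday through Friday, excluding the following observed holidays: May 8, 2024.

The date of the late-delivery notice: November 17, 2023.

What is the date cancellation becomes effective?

The last day of the extended delivery period: November 17, 2023 + 55 days = January 11, 2024.
The last day of the response period: 54 calendar days after January 11, 2024 is March 5, 2024.
Adding 85 calendar days to March 5, 2024 gives May 29, 2024, which is the last day of the waiting period.
The date cancellation becomes effective: 3 business days after Wednesday, May 29, 2024, skipping weekends — May 30, May 31, Jun 3 — lands on Monday, June 3, 2024.

June 3, 2024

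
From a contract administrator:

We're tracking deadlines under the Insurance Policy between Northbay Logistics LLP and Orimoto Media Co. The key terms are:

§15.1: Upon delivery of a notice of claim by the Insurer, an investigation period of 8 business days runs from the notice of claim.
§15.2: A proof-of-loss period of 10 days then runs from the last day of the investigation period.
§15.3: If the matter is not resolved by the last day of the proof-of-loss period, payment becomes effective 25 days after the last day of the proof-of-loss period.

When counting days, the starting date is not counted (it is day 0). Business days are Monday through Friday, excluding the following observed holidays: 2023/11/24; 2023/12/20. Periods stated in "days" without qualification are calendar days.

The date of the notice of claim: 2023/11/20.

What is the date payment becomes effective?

2024/01/05

From Monday, 2023/11/20, 8 business days (Nov 21, Nov 22, Nov 23, Nov 27, Nov 28, Nov 29, Nov 30, Dec 1, skipping weekends and the listed holiday on Nov 24) brings us to Friday, 2023/12/01, which is the last day of the investigation period.
The last day of the proof-of-loss period: 2023/12/01 + 10 days = 2023/12/11.
The date payment becomes effective: 2023/12/11 + 25 days = 2024/01/05.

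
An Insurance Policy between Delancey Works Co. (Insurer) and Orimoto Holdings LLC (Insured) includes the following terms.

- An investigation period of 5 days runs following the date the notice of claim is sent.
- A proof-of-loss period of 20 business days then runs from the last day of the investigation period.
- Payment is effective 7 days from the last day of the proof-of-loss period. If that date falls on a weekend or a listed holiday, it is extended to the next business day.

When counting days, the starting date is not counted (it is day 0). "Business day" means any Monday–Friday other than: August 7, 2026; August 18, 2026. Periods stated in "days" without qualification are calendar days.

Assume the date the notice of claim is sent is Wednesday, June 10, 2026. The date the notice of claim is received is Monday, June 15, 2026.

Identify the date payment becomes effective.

July 20, 2026

Adding 5 calendar days to June 10, 2026 gives June 15, 2026, which is the last day of the investigation period.
The last day of the proof-of-loss period: counting 20 business days from Monday, June 15, 2026 (Jun 16, Jun 17, Jun 18, Jun 19, …, Jul 9, Jul 10, Jul 13, skipping weekends) reaches Monday, July 13, 2026.
The date payment becomes effective: July 13, 2026 + 7 days = July 20, 2026. July 20, 2026 is a Monday and is not a listed holiday, so no roll-forward applies.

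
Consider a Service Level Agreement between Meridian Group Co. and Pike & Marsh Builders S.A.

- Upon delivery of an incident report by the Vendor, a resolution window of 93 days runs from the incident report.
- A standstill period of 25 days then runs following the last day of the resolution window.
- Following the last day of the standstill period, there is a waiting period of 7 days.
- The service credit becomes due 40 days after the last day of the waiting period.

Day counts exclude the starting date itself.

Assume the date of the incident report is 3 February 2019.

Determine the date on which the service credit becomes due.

18 July 2019

Adding 93 calendar days to 3 February 2019 gives 7 May 2019, which is the last day of the resolution window.
The last day of the standstill period: 25 calendar days after 7 May 2019 is 1 June 2019.
Adding 7 calendar days to 1 June 2019 gives 8 June 2019, which is the last day of the waiting period.
The date on which the service credit becomes due: 40 calendar days after 8 June 2019 is 18 July 2019.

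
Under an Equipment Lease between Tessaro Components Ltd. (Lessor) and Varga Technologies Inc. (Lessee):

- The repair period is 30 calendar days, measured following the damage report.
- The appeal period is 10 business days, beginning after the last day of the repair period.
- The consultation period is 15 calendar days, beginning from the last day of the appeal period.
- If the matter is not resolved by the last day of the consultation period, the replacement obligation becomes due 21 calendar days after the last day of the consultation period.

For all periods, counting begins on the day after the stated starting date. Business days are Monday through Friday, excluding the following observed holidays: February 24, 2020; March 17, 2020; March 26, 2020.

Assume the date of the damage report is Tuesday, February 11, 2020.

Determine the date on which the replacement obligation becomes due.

Adding 30 calendar days to February 11, 2020 gives March 12, 2020, which is the last day of the repair period.
The last day of the appeal period: 10 business days after Thursday, March 12, 2020, skipping weekends and the listed holidays on Mar 17, Mar 26 — Mar 13, Mar 16, Mar 18, Mar 19, Mar 20, Mar 23, Mar 24, Mar 25, Mar 27, Mar 30 — lands on Monday, March 30, 2020.
The last day of the consultation period: March 30, 2020 + 15 days = April 14, 2020.
Adding 21 calendar days to April 14, 2020 gives May 5, 2020, which is the date on which the replacement obligation becomes due.

May 5, 2020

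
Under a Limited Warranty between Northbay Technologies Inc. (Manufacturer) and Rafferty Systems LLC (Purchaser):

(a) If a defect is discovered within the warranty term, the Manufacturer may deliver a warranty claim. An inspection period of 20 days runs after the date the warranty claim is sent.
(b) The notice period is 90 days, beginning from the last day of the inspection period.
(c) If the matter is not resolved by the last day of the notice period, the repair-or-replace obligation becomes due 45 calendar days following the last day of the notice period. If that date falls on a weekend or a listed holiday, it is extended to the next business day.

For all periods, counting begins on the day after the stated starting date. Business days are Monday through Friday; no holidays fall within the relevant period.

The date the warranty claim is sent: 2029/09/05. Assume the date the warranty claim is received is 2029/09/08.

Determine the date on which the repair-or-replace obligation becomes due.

2030/02/07

Adding 20 calendar days to 2029/09/05 gives 2029/09/25, which is the last day of the inspection period.
The last day of the notice period: 90 calendar days after 2029/09/25 is 2029/12/24.
The date on which the repair-or-replace obligation becomes due: 45 calendar days after 2029/12/24 is 2030/02/07. 2030/02/07 is a Thursday, so no roll-forward applies.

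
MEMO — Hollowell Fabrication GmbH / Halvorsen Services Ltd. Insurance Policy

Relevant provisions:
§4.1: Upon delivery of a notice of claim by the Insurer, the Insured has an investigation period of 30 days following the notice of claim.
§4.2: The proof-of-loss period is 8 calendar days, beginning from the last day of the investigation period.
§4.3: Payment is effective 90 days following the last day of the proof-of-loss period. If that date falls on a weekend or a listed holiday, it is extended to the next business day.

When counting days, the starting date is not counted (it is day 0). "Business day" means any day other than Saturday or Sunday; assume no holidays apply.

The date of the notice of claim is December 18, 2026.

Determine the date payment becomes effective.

April 26, 2027

The last day of the investigation period: December 18, 2026 + 30 days = January 17, 2027.
The last day of the proof-of-loss period: 8 calendar days after January 17, 2027 is January 25, 2027.
The date payment becomes effective: 90 calendar days after January 25, 2027 is April 25, 2027. That falls on a Sunday, so it rolls to the next business day, Monday, April 26, 2027.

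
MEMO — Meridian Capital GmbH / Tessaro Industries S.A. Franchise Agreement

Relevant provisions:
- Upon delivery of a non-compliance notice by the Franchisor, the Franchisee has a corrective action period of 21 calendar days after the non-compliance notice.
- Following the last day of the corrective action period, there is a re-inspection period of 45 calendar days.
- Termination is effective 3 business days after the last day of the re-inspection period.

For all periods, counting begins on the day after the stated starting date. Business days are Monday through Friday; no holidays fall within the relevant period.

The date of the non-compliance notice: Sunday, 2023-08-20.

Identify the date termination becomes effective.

The last day of the corrective action period: 21 calendar days after 2023-08-20 is 2023-09-10.
Adding 45 calendar days to 2023-09-10 gives 2023-10-25, which is the last day of the re-inspection period.
The date termination becomes effective: 3 business days after Wednesday, 2023-10-25, skipping weekends — Oct 26, Oct 27, Oct 30 — lands on Monday, 2023-10-30.

2023-10-30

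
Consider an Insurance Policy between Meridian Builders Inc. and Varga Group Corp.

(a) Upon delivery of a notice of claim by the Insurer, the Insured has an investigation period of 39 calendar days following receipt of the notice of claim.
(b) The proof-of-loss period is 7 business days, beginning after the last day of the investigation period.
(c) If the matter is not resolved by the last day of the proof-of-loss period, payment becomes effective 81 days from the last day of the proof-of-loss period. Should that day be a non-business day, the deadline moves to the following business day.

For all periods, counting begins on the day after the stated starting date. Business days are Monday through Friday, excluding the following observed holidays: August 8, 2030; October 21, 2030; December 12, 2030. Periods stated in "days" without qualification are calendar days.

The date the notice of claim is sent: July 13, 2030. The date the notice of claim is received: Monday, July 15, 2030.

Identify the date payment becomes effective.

The last day of the investigation period: 39 calendar days after July 15, 2030 is August 23, 2030.
From Friday, August 23, 2030, 7 business days (Aug 26, Aug 27, Aug 28, Aug 29, Aug 30, Sep 2, Sep 3, skipping weekends) brings us to Tuesday, September 3, 2030, which is the last day of the proof-of-loss period.
The date payment becomes effective: 81 calendar days after September 3, 2030 is November 23, 2030. That falls on a Saturday, so it rolls to the next business day, Monday, November 25, 2030.

November 25, 2030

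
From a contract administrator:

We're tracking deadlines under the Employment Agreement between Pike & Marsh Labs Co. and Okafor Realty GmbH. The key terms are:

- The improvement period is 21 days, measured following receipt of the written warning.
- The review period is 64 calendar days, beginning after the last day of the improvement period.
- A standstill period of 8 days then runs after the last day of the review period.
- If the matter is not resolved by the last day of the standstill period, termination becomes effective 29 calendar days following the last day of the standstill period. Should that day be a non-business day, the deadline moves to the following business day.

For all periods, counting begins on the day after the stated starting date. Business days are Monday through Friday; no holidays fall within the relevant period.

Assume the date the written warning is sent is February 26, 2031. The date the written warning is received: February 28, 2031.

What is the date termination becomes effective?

June 30, 2031

Adding 21 calendar days to February 28, 2031 gives March 21, 2031, which is the last day of the improvement period.
The last day of the review period: 64 calendar days after March 21, 2031 is May 24, 2031.
The last day of the standstill period: May 24, 2031 + 8 days = June 1, 2031.
The date termination becomes effective: 29 calendar days after June 1, 2031 is June 30, 2031. June 30, 2031 is a Monday, so no roll-forward applies.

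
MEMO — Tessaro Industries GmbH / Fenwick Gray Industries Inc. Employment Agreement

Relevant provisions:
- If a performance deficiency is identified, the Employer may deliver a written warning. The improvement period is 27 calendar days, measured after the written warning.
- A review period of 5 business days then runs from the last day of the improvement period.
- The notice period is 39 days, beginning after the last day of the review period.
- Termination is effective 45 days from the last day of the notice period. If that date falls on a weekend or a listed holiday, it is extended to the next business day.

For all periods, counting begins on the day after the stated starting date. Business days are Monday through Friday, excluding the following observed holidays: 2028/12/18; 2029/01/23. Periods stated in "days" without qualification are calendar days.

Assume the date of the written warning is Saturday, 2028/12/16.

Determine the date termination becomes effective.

The last day of the improvement period: 27 calendar days after 2028/12/16 is 2029/01/12.
From Friday, 2029/01/12, 5 business days (Jan 15, Jan 16, Jan 17, Jan 18, Jan 19, skipping weekends) brings us to Friday, 2029/01/19, which is the last day of the review period.
The last day of the notice period: 39 calendar days after 2029/01/19 is 2029/02/27.
The date termination becomes effective: 45 calendar days after 2029/02/27 is 2029/04/13. 2029/04/13 is a Friday and is not a listed holiday, so no roll-forward applies.

2029/04/13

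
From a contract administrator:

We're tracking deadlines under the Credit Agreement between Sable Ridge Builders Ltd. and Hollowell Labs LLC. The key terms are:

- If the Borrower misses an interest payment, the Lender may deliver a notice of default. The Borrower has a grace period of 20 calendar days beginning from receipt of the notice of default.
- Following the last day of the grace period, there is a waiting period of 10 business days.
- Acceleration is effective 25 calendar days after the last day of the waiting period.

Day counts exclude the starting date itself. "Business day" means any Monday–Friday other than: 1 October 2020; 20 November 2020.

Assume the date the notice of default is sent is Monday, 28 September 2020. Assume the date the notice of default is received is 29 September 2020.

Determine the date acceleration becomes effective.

27 November 2020

The last day of the grace period: 20 calendar days after 29 September 2020 is 19 October 2020.
From Monday, 19 October 2020, 10 business days (Oct 20, Oct 21, Oct 22, Oct 23, Oct 26, Oct 27, Oct 28, Oct 29, Oct 30, Nov 2, skipping weekends) brings us to Monday, 2 November 2020, which is the last day of the waiting period.
The date acceleration becomes effective: 2 November 2020 + 25 days = 27 November 2020.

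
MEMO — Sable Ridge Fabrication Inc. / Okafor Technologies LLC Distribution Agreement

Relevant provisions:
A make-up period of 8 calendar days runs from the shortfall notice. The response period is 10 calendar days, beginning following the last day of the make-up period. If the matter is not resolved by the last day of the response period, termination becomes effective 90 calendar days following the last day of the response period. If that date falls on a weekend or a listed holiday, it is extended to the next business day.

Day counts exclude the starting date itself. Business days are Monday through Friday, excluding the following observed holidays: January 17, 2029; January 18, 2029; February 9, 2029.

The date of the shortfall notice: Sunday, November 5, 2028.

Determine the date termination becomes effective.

February 21, 2029

Adding 8 calendar days to November 5, 2028 gives November 13, 2028, which is the last day of the make-up period.
Adding 10 calendar days to November 13, 2028 gives November 23, 2028, which is the last day of the response period.
Adding 90 calendar days to November 23, 2028 gives February 21, 2029, which is the date termination becomes effective. February 21, 2029 is a Wednesday and is not a listed holiday, so no roll-forward applies.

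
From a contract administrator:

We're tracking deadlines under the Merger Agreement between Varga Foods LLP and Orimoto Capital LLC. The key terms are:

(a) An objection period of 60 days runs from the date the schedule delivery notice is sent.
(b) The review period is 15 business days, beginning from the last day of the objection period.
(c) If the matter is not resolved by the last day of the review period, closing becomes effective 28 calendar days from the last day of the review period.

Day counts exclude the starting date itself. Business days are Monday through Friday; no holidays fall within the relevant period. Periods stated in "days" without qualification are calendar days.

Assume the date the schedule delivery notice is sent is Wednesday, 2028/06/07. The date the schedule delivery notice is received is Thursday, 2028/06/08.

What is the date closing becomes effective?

2028/09/22

Adding 60 calendar days to 2028/06/07 gives 2028/08/06, which is the last day of the objection period.
The last day of the review period: counting 15 business days from Sunday, 2028/08/06 (Aug 7, Aug 8, Aug 9, Aug 10, …, Aug 23, Aug 24, Aug 25, skipping weekends) reaches Friday, 2028/08/25.
Adding 28 calendar days to 2028/08/25 gives 2028/09/22, which is the date closing becomes effective.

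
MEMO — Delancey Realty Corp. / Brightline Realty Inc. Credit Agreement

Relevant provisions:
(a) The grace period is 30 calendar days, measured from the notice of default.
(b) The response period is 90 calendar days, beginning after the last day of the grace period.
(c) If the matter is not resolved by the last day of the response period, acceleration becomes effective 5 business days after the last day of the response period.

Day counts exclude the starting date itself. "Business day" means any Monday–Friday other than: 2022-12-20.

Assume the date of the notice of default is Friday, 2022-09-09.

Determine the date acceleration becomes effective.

2023-01-13

Adding 30 calendar days to 2022-09-09 gives 2022-10-09, which is the last day of the grace period.
The last day of the response period: 90 calendar days after 2022-10-09 is 2023-01-07.
The date acceleration becomes effective: 5 business days after Saturday, 2023-01-07, skipping weekends — Jan 9, Jan 10, Jan 11, Jan 12, Jan 13 — lands on Friday, 2023-01-13.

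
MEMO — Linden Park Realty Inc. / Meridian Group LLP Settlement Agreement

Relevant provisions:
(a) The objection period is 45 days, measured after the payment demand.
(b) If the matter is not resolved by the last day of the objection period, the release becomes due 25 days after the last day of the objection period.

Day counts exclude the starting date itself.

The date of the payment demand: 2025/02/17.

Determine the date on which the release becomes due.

The last day of the objection period: 45 calendar days after 2025/02/17 is 2025/04/03.
The date on which the release becomes due: 25 calendar days after 2025/04/03 is 2025/04/28.

2025/04/28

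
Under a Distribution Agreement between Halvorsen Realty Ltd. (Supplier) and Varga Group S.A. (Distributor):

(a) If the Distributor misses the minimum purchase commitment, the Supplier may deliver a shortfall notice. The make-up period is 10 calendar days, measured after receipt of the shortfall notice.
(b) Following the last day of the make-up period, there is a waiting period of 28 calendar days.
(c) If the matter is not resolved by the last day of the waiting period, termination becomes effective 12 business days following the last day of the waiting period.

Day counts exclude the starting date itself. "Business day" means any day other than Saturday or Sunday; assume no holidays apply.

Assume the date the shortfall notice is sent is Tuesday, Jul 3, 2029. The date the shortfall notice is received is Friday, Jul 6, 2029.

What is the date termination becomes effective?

Adding 10 calendar days to Jul 6, 2029 gives Jul 16, 2029, which is the last day of the make-up period.
Adding 28 calendar days to Jul 16, 2029 gives Aug 13, 2029, which is the last day of the waiting period.
The date termination becomes effective: 12 business days after Monday, Aug 13, 2029, skipping weekends — Aug 14, Aug 15, Aug 16, Aug 17, …, Aug 27, Aug 28, Aug 29 — lands on Wednesday, Aug 29, 2029.

Aug 29, 2029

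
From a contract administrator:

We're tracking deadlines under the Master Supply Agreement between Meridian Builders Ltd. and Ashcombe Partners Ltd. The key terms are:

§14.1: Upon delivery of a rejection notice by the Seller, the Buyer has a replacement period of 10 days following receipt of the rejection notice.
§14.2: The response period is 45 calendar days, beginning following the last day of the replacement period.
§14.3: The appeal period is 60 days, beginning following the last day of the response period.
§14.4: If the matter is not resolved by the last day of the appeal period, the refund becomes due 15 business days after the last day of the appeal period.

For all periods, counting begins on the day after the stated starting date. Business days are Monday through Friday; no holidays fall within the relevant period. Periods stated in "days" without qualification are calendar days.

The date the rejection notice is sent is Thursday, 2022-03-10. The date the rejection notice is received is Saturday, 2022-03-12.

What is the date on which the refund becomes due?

The last day of the replacement period: 10 calendar days after 2022-03-12 is 2022-03-22.
Adding 45 calendar days to 2022-03-22 gives 2022-05-06, which is the last day of the response period.
Adding 60 calendar days to 2022-05-06 gives 2022-07-05, which is the last day of the appeal period.
The date on which the refund becomes due: 15 business days after Tuesday, 2022-07-05, skipping weekends — Jul 6, Jul 7, Jul 8, Jul 11, …, Jul 22, Jul 25, Jul 26 — lands on Tuesday, 2022-07-26.

2022-07-26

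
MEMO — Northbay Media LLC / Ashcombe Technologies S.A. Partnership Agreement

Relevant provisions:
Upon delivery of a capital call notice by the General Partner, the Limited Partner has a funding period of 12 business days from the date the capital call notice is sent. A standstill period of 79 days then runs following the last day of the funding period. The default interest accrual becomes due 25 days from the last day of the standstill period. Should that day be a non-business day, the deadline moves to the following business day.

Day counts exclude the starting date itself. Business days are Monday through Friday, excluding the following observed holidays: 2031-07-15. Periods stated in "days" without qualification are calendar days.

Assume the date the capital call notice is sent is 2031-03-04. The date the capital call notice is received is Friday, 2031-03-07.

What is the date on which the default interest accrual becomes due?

The last day of the funding period: 12 business days after Tuesday, 2031-03-04, skipping weekends — Mar 5, Mar 6, Mar 7, Mar 10, …, Mar 18, Mar 19, Mar 20 — lands on Thursday, 2031-03-20.
The last day of the standstill period: 2031-03-20 + 79 days = 2031-06-07.
The date on which the default interest accrual becomes due: 25 calendar days after 2031-06-07 is 2031-07-02. 2031-07-02 is a Wednesday and is not a listed holiday, so no roll-forward applies.

2031-07-02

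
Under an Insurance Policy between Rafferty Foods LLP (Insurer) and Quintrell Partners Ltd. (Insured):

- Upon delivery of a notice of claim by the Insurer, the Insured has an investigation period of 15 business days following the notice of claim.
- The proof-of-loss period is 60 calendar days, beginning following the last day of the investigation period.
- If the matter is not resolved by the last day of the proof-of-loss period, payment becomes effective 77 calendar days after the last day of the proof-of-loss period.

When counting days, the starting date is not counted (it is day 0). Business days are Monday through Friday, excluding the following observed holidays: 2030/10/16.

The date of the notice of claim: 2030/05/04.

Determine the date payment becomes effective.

From Saturday, 2030/05/04, 15 business days (May 6, May 7, May 8, May 9, …, May 22, May 23, May 24, skipping weekends) brings us to Friday, 2030/05/24, which is the last day of the investigation period.
Adding 60 calendar days to 2030/05/24 gives 2030/07/23, which is the last day of the proof-of-loss period.
The date payment becomes effective: 2030/07/23 + 77 days = 2030/10/08.

2030/10/08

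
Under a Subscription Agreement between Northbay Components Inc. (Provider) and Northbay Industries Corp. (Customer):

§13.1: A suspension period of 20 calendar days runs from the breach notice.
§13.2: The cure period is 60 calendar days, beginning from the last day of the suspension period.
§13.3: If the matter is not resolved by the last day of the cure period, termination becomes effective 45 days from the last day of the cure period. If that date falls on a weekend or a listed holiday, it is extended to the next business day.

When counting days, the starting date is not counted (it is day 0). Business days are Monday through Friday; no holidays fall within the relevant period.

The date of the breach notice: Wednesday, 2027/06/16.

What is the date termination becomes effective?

2027/10/19

The last day of the suspension period: 2027/06/16 + 20 days = 2027/07/06.
The last day of the cure period: 60 calendar days after 2027/07/06 is 2027/09/04.
The date termination becomes effective: 2027/09/04 + 45 days = 2027/10/19. 2027/10/19 is a Tuesday, so no roll-forward applies.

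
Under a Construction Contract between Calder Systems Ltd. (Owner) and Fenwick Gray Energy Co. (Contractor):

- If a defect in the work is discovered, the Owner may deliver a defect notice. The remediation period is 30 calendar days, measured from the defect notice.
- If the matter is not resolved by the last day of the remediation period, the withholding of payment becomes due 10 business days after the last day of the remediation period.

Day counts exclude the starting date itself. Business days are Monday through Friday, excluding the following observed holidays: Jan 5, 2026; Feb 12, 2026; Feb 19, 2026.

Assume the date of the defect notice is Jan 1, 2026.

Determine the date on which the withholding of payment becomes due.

The last day of the remediation period: 30 calendar days after Jan 1, 2026 is Jan 31, 2026.
From Saturday, Jan 31, 2026, 10 business days (Feb 2, Feb 3, Feb 4, Feb 5, Feb 6, Feb 9, Feb 10, Feb 11, Feb 13, Feb 16, skipping weekends and the listed holiday on Feb 12) brings us to Monday, Feb 16, 2026, which is the date on which the withholding of payment becomes due.

Feb 16, 2026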